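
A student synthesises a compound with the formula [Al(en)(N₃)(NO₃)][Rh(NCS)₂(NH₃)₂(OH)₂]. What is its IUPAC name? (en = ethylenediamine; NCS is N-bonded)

azido(ethylenediamine)nitratoaluminium(III) diamminedihydroxodiisothiocyanatorhodate(III)

Both ions are complex: the cation is named first with the plain metal name, the anion second with the -ate form; each ion's ligands are alphabetised independently.
Aluminium is always +3 in its complexes; the cation's ligand charges sum to -2, so the complex cation is 1+.
A 1:1 salt means the anion carries the equal and opposite charge, 1−.
Anion: ligand charges sum to -4; for the ion to be 1−, Rh = +3.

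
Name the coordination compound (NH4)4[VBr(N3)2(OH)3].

The 4 ammonium counter-ions carry a total charge of +4, so each complex ion is 4−.
Ligand charges: 1×bromo (-1 each), 3×hydroxo (-1 each), 2×azido (-1 each); total -6. So V + (-6) = 4−, giving V = +2.
Ligands are named alphabetically: azido before bromo before hydroxo.
The complex ion is anionic, so vanadium takes the -ate form vanadate(II).

ammonium diazidobromotrihydroxovanadate(II)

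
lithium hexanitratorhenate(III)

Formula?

Li3[Re(NO3)6]

Ligands: 6 nitrato (NO3, -1). Ligand charge sum = -6.
With Re in oxidation state +3, the complex ion is [Re...]^3−.
Charge balance with lithium (+1) requires 1 complex ion per 3 lithium.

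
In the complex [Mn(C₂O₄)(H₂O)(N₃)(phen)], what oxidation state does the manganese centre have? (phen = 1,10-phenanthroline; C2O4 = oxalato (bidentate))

+3

No counter-ion: the bracketed complex is neutral.
Ligand charges: 1×phen neutral; 1×H2O neutral; 1×C2O4 = -2; 1×N3 = -1; sum -3.
Mn + (-3) = 0 ⇒ Mn is +3.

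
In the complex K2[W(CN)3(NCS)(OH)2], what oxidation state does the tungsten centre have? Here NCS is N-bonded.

2 potassium outside the brackets (+1 each) → the complex ion is 2−.
Ligand charges: 2×OH = -2; 1×NCS = -1; 3×CN = -3; sum -6.
W + (-6) = 2− ⇒ W is +4.

+4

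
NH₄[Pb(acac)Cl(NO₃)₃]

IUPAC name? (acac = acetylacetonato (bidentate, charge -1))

ammonium (acetylacetonato)chlorotrinitratoplumbate(IV)

The 1 ammonium counter-ion carries a total charge of +1, so each complex ion is 1−.
Ligand charges: 1×chloro (-1 each), 3×nitrato (-1 each), 1×acetylacetonato (-1 each); total -5. So Pb + (-5) = 1−, giving Pb = +4.
Ligands are named alphabetically: acetylacetonato before chloro before nitrato.
The complex ion is anionic, so lead takes the -ate form plumbate(IV).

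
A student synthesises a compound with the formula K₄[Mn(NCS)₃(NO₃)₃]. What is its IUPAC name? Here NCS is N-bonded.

potassium triisothiocyanatotrinitratomanganate(II)

The 4 potassium counter-ions carry a total charge of +4, so each complex ion is 4−.
Ligand charges: 3×isothiocyanato (-1 each), 3×nitrato (-1 each); total -6. So Mn + (-6) = 4−, giving Mn = +2.
The complex ion is anionic, so manganese takes the -ate form manganate(II).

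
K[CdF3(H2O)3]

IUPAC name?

potassium triaquatrifluorocadmate(II)

The 1 potassium counter-ion carries a total charge of +1, so each complex ion is 1−.
Ligand charges: 3×aqua (neutral), 3×fluoro (-1 each); total -3. So Cd + (-3) = 1−, giving Cd = +2.
Ligands are named alphabetically: aqua before fluoro.
The complex ion is anionic, so cadmium takes the -ate form cadmate(II).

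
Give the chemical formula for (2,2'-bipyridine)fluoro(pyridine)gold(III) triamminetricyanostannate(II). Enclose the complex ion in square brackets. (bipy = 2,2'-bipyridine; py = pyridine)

Cation [Au…]: ligand charges -1, Au(III) ⇒ ion charge 2+.
Anion [Sn…]: ligand charges -3, Sn(II) ⇒ ion charge 1−.

[Au(bipy)F(py)][Sn(CN)3(NH3)3]2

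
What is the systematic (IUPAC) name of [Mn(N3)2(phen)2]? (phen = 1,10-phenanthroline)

diazidobis(1,10-phenanthroline)manganese(II)

There is no counter-ion, so the complex is neutral overall.
Ligand charges: 2×azido (-1 each), 2×1,10-phenanthroline (neutral); total -2. So Mn + (-2) = 0, giving Mn = +2.
Ligands are named alphabetically: azido before phenanthroline.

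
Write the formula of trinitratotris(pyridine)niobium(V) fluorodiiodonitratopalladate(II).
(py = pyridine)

[Nb(NO3)3(py)3][PdFI2(NO3)]

Cation [Nb…]: ligand charges -3, Nb(V) ⇒ ion charge 2+.
Anion [Pd…]: ligand charges -4, Pd(II) ⇒ ion charge 2−.
One 2+ cation balances one 2− anion.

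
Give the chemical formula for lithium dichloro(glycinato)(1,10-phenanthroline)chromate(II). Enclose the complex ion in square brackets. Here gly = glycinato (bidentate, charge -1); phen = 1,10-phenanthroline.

Ligands: 1 glycinato (gly, -1), 2 chloro (Cl, -1), 1 1,10-phenanthroline (phen, neutral). Ligand charge sum = -3.
With Cr in oxidation state +2, the complex ion is [Cr...]^1−.
Charge balance with lithium (+1) requires 1 complex ion per 1 lithium.

Li[CrCl2(gly)(phen)]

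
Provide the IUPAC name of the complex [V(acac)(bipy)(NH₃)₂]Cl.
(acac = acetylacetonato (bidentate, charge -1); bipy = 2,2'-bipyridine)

(acetylacetonato)diammine(2,2'-bipyridine)vanadium(II) chloride

The 1 chloride counter-ion carries a total charge of -1, so each complex ion is 1+.
Ligand charges: 1×acetylacetonato (-1 each), 1×2,2'-bipyridine (neutral), 2×ammine (neutral); total -1. So V + (-1) = 1+, giving V = +2.
Ligands are named alphabetically: acetylacetonato before ammine before bipyridine.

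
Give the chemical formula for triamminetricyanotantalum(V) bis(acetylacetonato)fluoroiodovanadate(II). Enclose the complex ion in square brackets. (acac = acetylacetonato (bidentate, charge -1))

Cation [Ta…]: ligand charges -3, Ta(V) ⇒ ion charge 2+.
Anion [V…]: ligand charges -4, V(II) ⇒ ion charge 2−.

[Ta(CN)3(NH3)3][V(acac)2FI]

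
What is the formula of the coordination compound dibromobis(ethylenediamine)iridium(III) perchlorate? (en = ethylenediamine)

Ligands: 2 ethylenediamine (en, neutral), 2 bromo (Br, -1). Ligand charge sum = -2.
Charge balance with perchlorate (-1) requires 1 complex ion per 1 perchlorate.

[IrBr2(en)2]ClO4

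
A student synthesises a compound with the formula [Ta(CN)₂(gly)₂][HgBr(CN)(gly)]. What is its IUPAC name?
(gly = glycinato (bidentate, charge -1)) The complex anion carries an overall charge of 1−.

dicyanobis(glycinato)tantalum(V) bromocyano(glycinato)mercurate(II)

Both ions are complex: the cation is named first with the plain metal name, the anion second with the -ate form; each ion's ligands are alphabetised independently.
The complex anion is given as 1−; its ligand charges sum to -3, so Hg = +2.
A 1:1 salt means the cation carries the equal and opposite charge, 1+.
Cation: ligand charges sum to -4; for the ion to be 1+, Ta = +5.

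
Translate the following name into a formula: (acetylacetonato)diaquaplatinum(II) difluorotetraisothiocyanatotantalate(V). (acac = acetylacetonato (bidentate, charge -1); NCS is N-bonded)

[Pt(acac)(H2O)2][TaF2(NCS)4]

Cation [Pt…]: ligand charges -1, Pt(II) ⇒ ion charge 1+.
Anion [Ta…]: ligand charges -6, Ta(V) ⇒ ion charge 1−.
One 1+ cation balances one 1− anion.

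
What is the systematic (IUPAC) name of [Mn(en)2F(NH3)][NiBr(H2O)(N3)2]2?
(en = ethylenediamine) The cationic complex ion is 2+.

amminebis(ethylenediamine)fluoromanganese(III) aquadiazidobromonickelate(II)

Both ions are complex: the cation is named first with the plain metal name, the anion second with the -ate form; each ion's ligands are alphabetised independently.
The complex cation is given as 2+; its ligand charges sum to -1, so Mn = +3.
With 2 anions per cation, each anion must be 2/2 = 1−.
Anion: ligand charges sum to -3; for the ion to be 1−, Ni = +2.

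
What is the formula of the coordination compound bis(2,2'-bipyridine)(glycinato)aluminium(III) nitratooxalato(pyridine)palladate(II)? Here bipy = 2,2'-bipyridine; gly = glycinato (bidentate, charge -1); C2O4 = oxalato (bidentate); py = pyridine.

Cation [Al…]: ligand charges -1, Al(III) ⇒ ion charge 2+.
Anion [Pd…]: ligand charges -3, Pd(II) ⇒ ion charge 1−.

[Al(bipy)2(gly)][Pd(C2O4)(NO3)(py)]2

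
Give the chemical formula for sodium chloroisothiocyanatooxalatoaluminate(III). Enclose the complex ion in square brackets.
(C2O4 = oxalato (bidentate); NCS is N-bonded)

Ligands: 1 chloro (Cl, -1), 1 oxalato (C2O4, -2), 1 isothiocyanato (NCS, -1). Ligand charge sum = -4.
Charge balance with sodium (+1) requires 1 complex ion per 1 sodium.

Na[Al(C2O4)Cl(NCS)]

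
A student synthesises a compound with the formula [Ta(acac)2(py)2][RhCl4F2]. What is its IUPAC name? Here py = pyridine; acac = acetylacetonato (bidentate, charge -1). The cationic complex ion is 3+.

Both ions are complex: the cation is named first with the plain metal name, the anion second with the -ate form; each ion's ligands are alphabetised independently.
The complex cation is given as 3+; its ligand charges sum to -2, so Ta = +5.
A 1:1 salt means the anion carries the equal and opposite charge, 3−.
Anion: ligand charges sum to -6; for the ion to be 3−, Rh = +3.

bis(acetylacetonato)bis(pyridine)tantalum(V) tetrachlorodifluororhodate(III)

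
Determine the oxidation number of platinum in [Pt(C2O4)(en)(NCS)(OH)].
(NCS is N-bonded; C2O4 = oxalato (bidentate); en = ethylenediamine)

+4

No counter-ion: the bracketed complex is neutral.
Ligand charges: 1×NCS = -1; 1×OH = -1; 1×C2O4 = -2; 1×en neutral; sum -4.
Pt + (-4) = 0 ⇒ Pt is +4.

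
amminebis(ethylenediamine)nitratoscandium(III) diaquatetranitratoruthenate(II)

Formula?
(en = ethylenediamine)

[Sc(en)2(NH3)(NO3)][Ru(H2O)2(NO3)4]

Cation [Sc…]: ligand charges -1, Sc(III) ⇒ ion charge 2+.
Anion [Ru…]: ligand charges -4, Ru(II) ⇒ ion charge 2−.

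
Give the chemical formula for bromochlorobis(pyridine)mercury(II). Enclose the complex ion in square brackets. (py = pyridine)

[HgBrCl(py)2]

Ligands: 1 chloro (Cl, -1), 1 bromo (Br, -1), 2 pyridine (py, neutral). Ligand charge sum = -2.
With Hg in oxidation state +2, the complex ion is [Hg...].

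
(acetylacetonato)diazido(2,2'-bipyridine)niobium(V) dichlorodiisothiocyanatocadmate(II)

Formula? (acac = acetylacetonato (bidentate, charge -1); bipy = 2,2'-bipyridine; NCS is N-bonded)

[Nb(acac)(bipy)(N3)2][CdCl2(NCS)2]

Cation [Nb…]: ligand charges -3, Nb(V) ⇒ ion charge 2+.
Anion [Cd…]: ligand charges -4, Cd(II) ⇒ ion charge 2−.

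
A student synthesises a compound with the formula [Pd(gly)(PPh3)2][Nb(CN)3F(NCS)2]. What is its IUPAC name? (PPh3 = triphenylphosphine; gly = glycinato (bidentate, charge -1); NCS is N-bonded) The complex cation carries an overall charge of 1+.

Both ions are complex: the cation is named first with the plain metal name, the anion second with the -ate form; each ion's ligands are alphabetised independently.
The complex cation is given as 1+; its ligand charges sum to -1, so Pd = +2.
A 1:1 salt means the anion carries the equal and opposite charge, 1−.
Anion: ligand charges sum to -6; for the ion to be 1−, Nb = +5.

(glycinato)bis(triphenylphosphine)palladium(II) tricyanofluorodiisothiocyanatoniobate(V)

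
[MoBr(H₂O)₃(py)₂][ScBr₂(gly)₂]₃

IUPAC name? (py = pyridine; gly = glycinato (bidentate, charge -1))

Scandium is always +3 in its complexes; the anion's ligand charges sum to -4, so the complex anion is 1−.
With 3 anions per cation, the cation must be 3×1 = 3+.
Cation: ligand charges sum to -1; for the ion to be 3+, Mo = +4.

triaquabromobis(pyridine)molybdenum(IV) dibromobis(glycinato)scandate(III)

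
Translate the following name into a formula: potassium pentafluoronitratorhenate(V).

Ligands: 5 fluoro (F, -1), 1 nitrato (NO3, -1). Ligand charge sum = -6.
Charge balance with potassium (+1) requires 1 complex ion per 1 potassium.

K[ReF5(NO3)]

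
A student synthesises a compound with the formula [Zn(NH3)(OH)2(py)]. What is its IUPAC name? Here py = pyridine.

There is no counter-ion, so the complex is neutral overall.
Ligand charges: 1×pyridine (neutral), 2×hydroxo (-1 each), 1×ammine (neutral); total -2. So Zn + (-2) = 0, giving Zn = +2.
Ligands are named alphabetically: ammine before hydroxo before pyridine.

amminedihydroxo(pyridine)zinc(II)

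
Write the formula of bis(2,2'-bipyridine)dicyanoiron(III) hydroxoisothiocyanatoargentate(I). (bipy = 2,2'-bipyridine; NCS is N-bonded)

Cation [Fe…]: ligand charges -2, Fe(III) ⇒ ion charge 1+.
Anion [Ag…]: ligand charges -2, Ag(I) ⇒ ion charge 1−.
One 1+ cation balances one 1− anion.

[Fe(bipy)2(CN)2][Ag(NCS)(OH)]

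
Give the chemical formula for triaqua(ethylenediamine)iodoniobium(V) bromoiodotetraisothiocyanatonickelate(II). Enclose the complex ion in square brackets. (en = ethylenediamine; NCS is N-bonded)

Cation [Nb…]: ligand charges -1, Nb(V) ⇒ ion charge 4+.
Anion [Ni…]: ligand charges -6, Ni(II) ⇒ ion charge 4−.
One 4+ cation balances one 4− anion.

[Nb(en)(H2O)3I][NiBrI(NCS)4]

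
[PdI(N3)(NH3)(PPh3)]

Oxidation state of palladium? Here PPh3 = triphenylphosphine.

+2

No counter-ion: the bracketed complex is neutral.
Ligand charges: 1×PPh3 neutral; 1×I = -1; 1×N3 = -1; 1×NH3 neutral; sum -2.
Pd + (-2) = 0 ⇒ Pd is +2.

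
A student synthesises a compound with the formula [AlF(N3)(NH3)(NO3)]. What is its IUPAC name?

There is no counter-ion, so the complex is neutral overall.
Ligand charges: 1×ammine (neutral), 1×azido (-1 each), 1×fluoro (-1 each), 1×nitrato (-1 each); total -3. So Al + (-3) = 0, giving Al = +3.
Ligands are named alphabetically: ammine before azido before fluoro before nitrato.

ammineazidofluoronitratoaluminium(III)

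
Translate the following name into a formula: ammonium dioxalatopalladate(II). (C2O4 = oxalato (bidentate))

(NH4)2[Pd(C2O4)2]

Ligands: 2 oxalato (C2O4, -2). Ligand charge sum = -4.
With Pd in oxidation state +2, the complex ion is [Pd...]^2−.
Charge balance with ammonium (+1) requires 1 complex ion per 2 ammonium.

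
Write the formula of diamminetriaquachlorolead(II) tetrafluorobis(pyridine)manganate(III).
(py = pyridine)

[PbCl(H2O)3(NH3)2][MnF4(py)2]

Cation [Pb…]: ligand charges -1, Pb(II) ⇒ ion charge 1+.
Anion [Mn…]: ligand charges -4, Mn(III) ⇒ ion charge 1−.
One 1+ cation balances one 1− anion.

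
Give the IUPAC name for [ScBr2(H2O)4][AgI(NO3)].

Scandium is always +3 in its complexes; the cation's ligand charges sum to -2, so the complex cation is 1+.
A 1:1 salt means the anion carries the equal and opposite charge, 1−.
Anion: ligand charges sum to -2; for the ion to be 1−, Ag = +1.

tetraaquadibromoscandium(III) iodonitratoargentate(I)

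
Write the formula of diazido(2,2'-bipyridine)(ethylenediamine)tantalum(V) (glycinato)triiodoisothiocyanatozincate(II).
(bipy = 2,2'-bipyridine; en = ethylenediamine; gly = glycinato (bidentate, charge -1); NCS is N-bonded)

Cation [Ta…]: ligand charges -2, Ta(V) ⇒ ion charge 3+.
Anion [Zn…]: ligand charges -5, Zn(II) ⇒ ion charge 3−.
One 3+ cation balances one 3− anion.

[Ta(bipy)(en)(N3)2][Zn(gly)I3(NCS)]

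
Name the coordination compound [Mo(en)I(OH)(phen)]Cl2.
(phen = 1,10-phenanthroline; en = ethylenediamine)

(ethylenediamine)hydroxoiodo(1,10-phenanthroline)molybdenum(IV) chloride

The 2 chloride counter-ions carry a total charge of -2, so each complex ion is 2+.
Ligand charges: 1×1,10-phenanthroline (neutral), 1×ethylenediamine (neutral), 1×hydroxo (-1 each), 1×iodo (-1 each); total -2. So Mo + (-2) = 2+, giving Mo = +4.
Ligands are named alphabetically: ethylenediamine before hydroxo before iodo before phenanthroline.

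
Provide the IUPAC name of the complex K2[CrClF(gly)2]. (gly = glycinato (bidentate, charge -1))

potassium chlorofluorobis(glycinato)chromate(II)

The 2 potassium counter-ions carry a total charge of +2, so each complex ion is 2−.
Ligand charges: 1×chloro (-1 each), 1×fluoro (-1 each), 2×glycinato (-1 each); total -4. So Cr + (-4) = 2−, giving Cr = +2.
Ligands are named alphabetically: chloro before fluoro before glycinato.
The complex ion is anionic, so chromium takes the -ate form chromate(II).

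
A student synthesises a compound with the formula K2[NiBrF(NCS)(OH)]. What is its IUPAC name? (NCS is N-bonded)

potassium bromofluorohydroxoisothiocyanatonickelate(II)

The 2 potassium counter-ions carry a total charge of +2, so each complex ion is 2−.
Ligand charges: 1×fluoro (-1 each), 1×bromo (-1 each), 1×hydroxo (-1 each), 1×isothiocyanato (-1 each); total -4. So Ni + (-4) = 2−, giving Ni = +2.
Ligands are named alphabetically: bromo before fluoro before hydroxo before isothiocyanato.
The complex ion is anionic, so nickel takes the -ate form nickelate(II).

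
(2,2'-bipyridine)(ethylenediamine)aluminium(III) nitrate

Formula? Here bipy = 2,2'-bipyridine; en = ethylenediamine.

Ligands: 1 2,2'-bipyridine (bipy, neutral), 1 ethylenediamine (en, neutral). Ligand charge sum = 0.
Charge balance with nitrate (-1) requires 1 complex ion per 3 nitrate.

[Al(bipy)(en)](NO3)3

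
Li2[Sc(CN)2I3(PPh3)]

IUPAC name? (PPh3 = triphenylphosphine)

The 2 lithium counter-ions carry a total charge of +2, so each complex ion is 2−.
Ligand charges: 3×iodo (-1 each), 2×cyano (-1 each), 1×triphenylphosphine (neutral); total -5. So Sc + (-5) = 2−, giving Sc = +3.
Ligands are named alphabetically: cyano before iodo before triphenylphosphine.
The complex ion is anionic, so scandium takes the -ate form scandate(III).

lithium dicyanotriiodo(triphenylphosphine)scandate(III)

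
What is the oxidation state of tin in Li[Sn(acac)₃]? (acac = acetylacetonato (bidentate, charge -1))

1 lithium outside the brackets (+1 each) → the complex ion is 1−.
Ligand charges: 3×acac = -3; sum -3.
Sn + (-3) = 1− ⇒ Sn is +2.

+2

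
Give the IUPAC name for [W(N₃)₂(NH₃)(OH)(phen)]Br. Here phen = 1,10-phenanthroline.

amminediazidohydroxo(1,10-phenanthroline)tungsten(IV) bromide

The 1 bromide counter-ion carries a total charge of -1, so each complex ion is 1+.
Ligand charges: 1×ammine (neutral), 1×1,10-phenanthroline (neutral), 2×azido (-1 each), 1×hydroxo (-1 each); total -3. So W + (-3) = 1+, giving W = +4.
Ligands are named alphabetically: ammine before azido before hydroxo before phenanthroline.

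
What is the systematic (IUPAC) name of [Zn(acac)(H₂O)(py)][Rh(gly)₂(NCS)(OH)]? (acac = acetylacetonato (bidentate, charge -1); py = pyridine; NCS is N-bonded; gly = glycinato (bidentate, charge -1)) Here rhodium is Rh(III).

(acetylacetonato)aqua(pyridine)zinc(II) bis(glycinato)hydroxoisothiocyanatorhodate(III)

Both ions are complex: the cation is named first with the plain metal name, the anion second with the -ate form; each ion's ligands are alphabetised independently.
Rh is given as +3; the anion's ligand charges sum to -4, so the complex anion is 1−.
A 1:1 salt means the cation carries the equal and opposite charge, 1+.
Cation: ligand charges sum to -1; for the ion to be 1+, Zn = +2.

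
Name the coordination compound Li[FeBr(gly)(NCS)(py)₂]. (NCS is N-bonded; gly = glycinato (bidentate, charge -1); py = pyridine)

lithium bromo(glycinato)isothiocyanatobis(pyridine)ferrate(II)

The 1 lithium counter-ion carries a total charge of +1, so each complex ion is 1−.
Ligand charges: 1×isothiocyanato (-1 each), 1×glycinato (-1 each), 1×bromo (-1 each), 2×pyridine (neutral); total -3. So Fe + (-3) = 1−, giving Fe = +2.
Ligands are named alphabetically: bromo before glycinato before isothiocyanato before pyridine.
The complex ion is anionic, so iron takes the -ate form ferrate(II).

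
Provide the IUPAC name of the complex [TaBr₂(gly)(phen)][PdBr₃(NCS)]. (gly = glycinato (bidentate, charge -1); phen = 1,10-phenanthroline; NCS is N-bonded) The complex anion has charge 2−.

Both ions are complex: the cation is named first with the plain metal name, the anion second with the -ate form; each ion's ligands are alphabetised independently.
The complex anion is given as 2−; its ligand charges sum to -4, so Pd = +2.
A 1:1 salt means the cation carries the equal and opposite charge, 2+.
Cation: ligand charges sum to -3; for the ion to be 2+, Ta = +5.

dibromo(glycinato)(1,10-phenanthroline)tantalum(V) tribromoisothiocyanatopalladate(II)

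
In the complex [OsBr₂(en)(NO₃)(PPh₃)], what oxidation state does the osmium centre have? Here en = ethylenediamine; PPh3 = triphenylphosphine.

No counter-ion: the bracketed complex is neutral.
Ligand charges: 2×Br = -2; 1×en neutral; 1×NO3 = -1; 1×PPh3 neutral; sum -3.
Os + (-3) = 0 ⇒ Os is +3.

+3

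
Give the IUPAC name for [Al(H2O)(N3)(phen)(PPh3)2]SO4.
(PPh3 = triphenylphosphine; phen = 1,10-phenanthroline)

aquaazido(1,10-phenanthroline)bis(triphenylphosphine)aluminium(III) sulfate

The 1 sulfate counter-ion carries a total charge of -2, so each complex ion is 2+.
Ligand charges: 2×triphenylphosphine (neutral), 1×aqua (neutral), 1×azido (-1 each), 1×1,10-phenanthroline (neutral); total -1. So Al + (-1) = 2+, giving Al = +3.
Ligands are named alphabetically: aqua before azido before phenanthroline before triphenylphosphine.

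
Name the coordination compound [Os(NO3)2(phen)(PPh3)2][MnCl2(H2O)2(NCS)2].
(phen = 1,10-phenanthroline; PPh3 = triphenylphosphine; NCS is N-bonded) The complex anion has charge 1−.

dinitrato(1,10-phenanthroline)bis(triphenylphosphine)osmium(III) diaquadichlorodiisothiocyanatomanganate(III)

Both ions are complex: the cation is named first with the plain metal name, the anion second with the -ate form; each ion's ligands are alphabetised independently.
The complex anion is given as 1−; its ligand charges sum to -4, so Mn = +3.
A 1:1 salt means the cation carries the equal and opposite charge, 1+.
Cation: ligand charges sum to -2; for the ion to be 1+, Os = +3.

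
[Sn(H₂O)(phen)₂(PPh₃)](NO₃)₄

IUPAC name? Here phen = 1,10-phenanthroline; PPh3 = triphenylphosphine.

The 4 nitrate counter-ions carry a total charge of -4, so each complex ion is 4+.
Ligand charges: 2×1,10-phenanthroline (neutral), 1×aqua (neutral), 1×triphenylphosphine (neutral); total 0. So Sn + (0) = 4+, giving Sn = +4.
Ligands are named alphabetically: aqua before phenanthroline before triphenylphosphine.

aquabis(1,10-phenanthroline)(triphenylphosphine)tin(IV) nitrate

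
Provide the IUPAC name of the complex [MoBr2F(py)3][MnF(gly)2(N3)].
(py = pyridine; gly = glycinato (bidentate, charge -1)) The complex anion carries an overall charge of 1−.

dibromofluorotris(pyridine)molybdenum(IV) azidofluorobis(glycinato)manganate(III)

The complex anion is given as 1−; its ligand charges sum to -4, so Mn = +3.
A 1:1 salt means the cation carries the equal and opposite charge, 1+.
Cation: ligand charges sum to -3; for the ion to be 1+, Mo = +4.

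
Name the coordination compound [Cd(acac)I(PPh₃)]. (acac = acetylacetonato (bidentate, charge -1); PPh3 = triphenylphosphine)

There is no counter-ion, so the complex is neutral overall.
Ligand charges: 1×iodo (-1 each), 1×acetylacetonato (-1 each), 1×triphenylphosphine (neutral); total -2. So Cd + (-2) = 0, giving Cd = +2.
Ligands are named alphabetically: acetylacetonato before iodo before triphenylphosphine.

(acetylacetonato)iodo(triphenylphosphine)cadmium(II)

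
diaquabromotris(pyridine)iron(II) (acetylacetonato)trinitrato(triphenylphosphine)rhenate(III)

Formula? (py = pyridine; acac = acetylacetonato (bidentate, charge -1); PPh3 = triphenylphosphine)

Cation [Fe…]: ligand charges -1, Fe(II) ⇒ ion charge 1+.
Anion [Re…]: ligand charges -4, Re(III) ⇒ ion charge 1−.

[FeBr(H2O)2(py)3][Re(acac)(NO3)3(PPh3)]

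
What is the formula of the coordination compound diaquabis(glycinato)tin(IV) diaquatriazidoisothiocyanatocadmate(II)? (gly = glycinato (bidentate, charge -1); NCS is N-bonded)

Cation [Sn…]: ligand charges -2, Sn(IV) ⇒ ion charge 2+.
Anion [Cd…]: ligand charges -4, Cd(II) ⇒ ion charge 2−.
One 2+ cation balances one 2− anion.

[Sn(gly)2(H2O)2][Cd(H2O)2(N3)3(NCS)]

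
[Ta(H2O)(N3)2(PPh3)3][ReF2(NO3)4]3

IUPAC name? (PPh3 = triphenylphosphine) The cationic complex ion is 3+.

aquadiazidotris(triphenylphosphine)tantalum(V) difluorotetranitratorhenate(V)

Both ions are complex: the cation is named first with the plain metal name, the anion second with the -ate form; each ion's ligands are alphabetised independently.
The complex cation is given as 3+; its ligand charges sum to -2, so Ta = +5.
With 3 anions per cation, each anion must be 3/3 = 1−.
Anion: ligand charges sum to -6; for the ion to be 1−, Re = +5.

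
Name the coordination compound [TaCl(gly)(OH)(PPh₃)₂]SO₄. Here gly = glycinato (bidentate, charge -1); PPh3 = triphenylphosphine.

The 1 sulfate counter-ion carries a total charge of -2, so each complex ion is 2+.
Ligand charges: 1×chloro (-1 each), 1×glycinato (-1 each), 2×triphenylphosphine (neutral), 1×hydroxo (-1 each); total -3. So Ta + (-3) = 2+, giving Ta = +5.
Ligands are named alphabetically: chloro before glycinato before hydroxo before triphenylphosphine.

chloro(glycinato)hydroxobis(triphenylphosphine)tantalum(V) sulfate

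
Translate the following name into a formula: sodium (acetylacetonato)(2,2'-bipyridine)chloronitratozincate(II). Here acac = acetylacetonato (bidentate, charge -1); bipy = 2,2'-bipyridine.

Ligands: 1 acetylacetonato (acac, -1), 1 2,2'-bipyridine (bipy, neutral), 1 chloro (Cl, -1), 1 nitrato (NO3, -1). Ligand charge sum = -3.
With Zn in oxidation state +2, the complex ion is [Zn...]^1−.
Charge balance with sodium (+1) requires 1 complex ion per 1 sodium.

Na[Zn(acac)(bipy)Cl(NO3)]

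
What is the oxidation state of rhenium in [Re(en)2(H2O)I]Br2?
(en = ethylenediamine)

2 bromide outside the brackets (-1 each) → the complex ion is 2+.
Ligand charges: 1×I = -1; 1×H2O neutral; 2×en neutral; sum -1.
Re + (-1) = 2+ ⇒ Re is +3.

+3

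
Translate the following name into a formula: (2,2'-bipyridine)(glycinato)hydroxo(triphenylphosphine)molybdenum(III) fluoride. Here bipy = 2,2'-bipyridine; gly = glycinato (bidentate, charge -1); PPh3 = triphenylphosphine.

Ligands: 1 2,2'-bipyridine (bipy, neutral), 1 glycinato (gly, -1), 1 triphenylphosphine (PPh3, neutral), 1 hydroxo (OH, -1). Ligand charge sum = -2.
With Mo in oxidation state +3, the complex ion is [Mo...]^1+.
Charge balance with fluoride (-1) requires 1 complex ion per 1 fluoride.

[Mo(bipy)(gly)(OH)(PPh3)]F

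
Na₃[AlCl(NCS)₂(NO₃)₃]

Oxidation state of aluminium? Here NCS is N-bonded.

3 sodium outside the brackets (+1 each) → the complex ion is 3−.
Ligand charges: 1×Cl = -1; 3×NO3 = -3; 2×NCS = -2; sum -6.
Al + (-6) = 3− ⇒ Al is +3.

+3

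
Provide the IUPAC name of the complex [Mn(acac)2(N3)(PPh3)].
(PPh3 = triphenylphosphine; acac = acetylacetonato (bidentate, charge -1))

bis(acetylacetonato)azido(triphenylphosphine)manganese(III)

There is no counter-ion, so the complex is neutral overall.
Ligand charges: 1×triphenylphosphine (neutral), 2×acetylacetonato (-1 each), 1×azido (-1 each); total -3. So Mn + (-3) = 0, giving Mn = +3.
Ligands are named alphabetically: acetylacetonato before azido before triphenylphosphine.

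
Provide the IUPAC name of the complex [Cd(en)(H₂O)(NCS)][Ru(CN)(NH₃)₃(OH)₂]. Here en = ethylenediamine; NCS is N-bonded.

aqua(ethylenediamine)isothiocyanatocadmium(II) triamminecyanodihydroxoruthenate(II)

Cadmium is always +2 in its complexes; the cation's ligand charges sum to -1, so the complex cation is 1+.
A 1:1 salt means the anion carries the equal and opposite charge, 1−.
Anion: ligand charges sum to -3; for the ion to be 1−, Ru = +2.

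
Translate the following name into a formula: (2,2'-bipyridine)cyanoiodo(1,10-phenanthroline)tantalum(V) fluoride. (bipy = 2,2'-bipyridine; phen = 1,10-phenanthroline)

[Ta(bipy)(CN)I(phen)]F3

Ligands: 1 2,2'-bipyridine (bipy, neutral), 1 1,10-phenanthroline (phen, neutral), 1 iodo (I, -1), 1 cyano (CN, -1). Ligand charge sum = -2.
With Ta in oxidation state +5, the complex ion is [Ta...]^3+.
Charge balance with fluoride (-1) requires 1 complex ion per 3 fluoride.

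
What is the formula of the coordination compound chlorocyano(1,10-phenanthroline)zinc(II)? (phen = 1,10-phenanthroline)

[ZnCl(CN)(phen)]

Ligands: 1 1,10-phenanthroline (phen, neutral), 1 chloro (Cl, -1), 1 cyano (CN, -1). Ligand charge sum = -2.
With Zn in oxidation state +2, the complex ion is [Zn...].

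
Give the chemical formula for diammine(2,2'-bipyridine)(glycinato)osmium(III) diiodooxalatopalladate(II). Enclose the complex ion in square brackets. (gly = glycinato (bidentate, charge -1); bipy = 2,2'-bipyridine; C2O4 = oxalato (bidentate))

[Os(bipy)(gly)(NH3)2][Pd(C2O4)I2]

Cation [Os…]: ligand charges -1, Os(III) ⇒ ion charge 2+.
Anion [Pd…]: ligand charges -4, Pd(II) ⇒ ion charge 2−.
One 2+ cation balances one 2− anion.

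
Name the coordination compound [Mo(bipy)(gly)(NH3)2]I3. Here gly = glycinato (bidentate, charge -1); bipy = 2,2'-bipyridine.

The 3 iodide counter-ions carry a total charge of -3, so each complex ion is 3+.
Ligand charges: 1×glycinato (-1 each), 2×ammine (neutral), 1×2,2'-bipyridine (neutral); total -1. So Mo + (-1) = 3+, giving Mo = +4.
Ligands are named alphabetically: ammine before bipyridine before glycinato.

diammine(2,2'-bipyridine)(glycinato)molybdenum(IV) iodide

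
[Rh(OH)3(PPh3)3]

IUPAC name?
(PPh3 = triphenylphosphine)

There is no counter-ion, so the complex is neutral overall.
Ligand charges: 3×hydroxo (-1 each), 3×triphenylphosphine (neutral); total -3. So Rh + (-3) = 0, giving Rh = +3.
Ligands are named alphabetically: hydroxo before triphenylphosphine.

trihydroxotris(triphenylphosphine)rhodium(III)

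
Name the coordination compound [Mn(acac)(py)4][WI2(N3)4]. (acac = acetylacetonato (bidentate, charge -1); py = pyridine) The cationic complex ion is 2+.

Both ions are complex: the cation is named first with the plain metal name, the anion second with the -ate form; each ion's ligands are alphabetised independently.
The complex cation is given as 2+; its ligand charges sum to -1, so Mn = +3.
A 1:1 salt means the anion carries the equal and opposite charge, 2−.
Anion: ligand charges sum to -6; for the ion to be 2−, W = +4.

(acetylacetonato)tetrakis(pyridine)manganese(III) tetraazidodiiodotungstate(IV)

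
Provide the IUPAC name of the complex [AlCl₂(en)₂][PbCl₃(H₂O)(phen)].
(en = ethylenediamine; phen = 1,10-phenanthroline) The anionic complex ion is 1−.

dichlorobis(ethylenediamine)aluminium(III) aquatrichloro(1,10-phenanthroline)plumbate(II)

Both ions are complex: the cation is named first with the plain metal name, the anion second with the -ate form; each ion's ligands are alphabetised independently.
The complex anion is given as 1−; its ligand charges sum to -3, so Pb = +2.
A 1:1 salt means the cation carries the equal and opposite charge, 1+.
Cation: ligand charges sum to -2; for the ion to be 1+, Al = +3.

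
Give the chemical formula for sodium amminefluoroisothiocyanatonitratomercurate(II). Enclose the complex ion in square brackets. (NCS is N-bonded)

Na[HgF(NCS)(NH3)(NO3)]

Ligands: 1 nitrato (NO3, -1), 1 fluoro (F, -1), 1 isothiocyanato (NCS, -1), 1 ammine (NH3, neutral). Ligand charge sum = -3.
With Hg in oxidation state +2, the complex ion is [Hg...]^1−.
Charge balance with sodium (+1) requires 1 complex ion per 1 sodium.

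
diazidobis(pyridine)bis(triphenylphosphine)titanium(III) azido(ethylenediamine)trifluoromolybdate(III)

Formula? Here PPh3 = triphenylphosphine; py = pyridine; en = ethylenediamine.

Cation [Ti…]: ligand charges -2, Ti(III) ⇒ ion charge 1+.
Anion [Mo…]: ligand charges -4, Mo(III) ⇒ ion charge 1−.
One 1+ cation balances one 1− anion.

[Ti(N3)2(PPh3)2(py)2][Mo(en)F3(N3)]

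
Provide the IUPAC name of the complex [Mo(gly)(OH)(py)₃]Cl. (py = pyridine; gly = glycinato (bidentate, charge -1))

The 1 chloride counter-ion carries a total charge of -1, so each complex ion is 1+.
Ligand charges: 3×pyridine (neutral), 1×glycinato (-1 each), 1×hydroxo (-1 each); total -2. So Mo + (-2) = 1+, giving Mo = +3.
Ligands are named alphabetically: glycinato before hydroxo before pyridine.

(glycinato)hydroxotris(pyridine)molybdenum(III) chloride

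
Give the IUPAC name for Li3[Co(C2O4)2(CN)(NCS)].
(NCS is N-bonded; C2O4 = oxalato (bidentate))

The 3 lithium counter-ions carry a total charge of +3, so each complex ion is 3−.
Ligand charges: 1×cyano (-1 each), 1×isothiocyanato (-1 each), 2×oxalato (-2 each); total -6. So Co + (-6) = 3−, giving Co = +3.
The complex ion is anionic, so cobalt takes the -ate form cobaltate(III).

lithium cyanoisothiocyanatodioxalatocobaltate(III)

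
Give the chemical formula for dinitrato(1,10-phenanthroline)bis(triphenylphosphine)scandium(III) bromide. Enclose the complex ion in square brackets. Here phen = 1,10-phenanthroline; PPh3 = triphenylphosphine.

Ligands: 2 nitrato (NO3, -1), 1 1,10-phenanthroline (phen, neutral), 2 triphenylphosphine (PPh3, neutral). Ligand charge sum = -2.
With Sc in oxidation state +3, the complex ion is [Sc...]^1+.
Charge balance with bromide (-1) requires 1 complex ion per 1 bromide.

[Sc(NO3)2(phen)(PPh3)2]Br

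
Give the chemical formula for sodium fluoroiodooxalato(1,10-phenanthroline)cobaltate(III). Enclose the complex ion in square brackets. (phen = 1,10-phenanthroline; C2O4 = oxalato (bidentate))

Ligands: 1 iodo (I, -1), 1 1,10-phenanthroline (phen, neutral), 1 oxalato (C2O4, -2), 1 fluoro (F, -1). Ligand charge sum = -4.
Charge balance with sodium (+1) requires 1 complex ion per 1 sodium.

Na[Co(C2O4)FI(phen)]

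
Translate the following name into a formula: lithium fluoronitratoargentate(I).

Ligands: 1 fluoro (F, -1), 1 nitrato (NO3, -1). Ligand charge sum = -2.
With Ag in oxidation state +1, the complex ion is [Ag...]^1−.
Charge balance with lithium (+1) requires 1 complex ion per 1 lithium.

Li[AgF(NO3)]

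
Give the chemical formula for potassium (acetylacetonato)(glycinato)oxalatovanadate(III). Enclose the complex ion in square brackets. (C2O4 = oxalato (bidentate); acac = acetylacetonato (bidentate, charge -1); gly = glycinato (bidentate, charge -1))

Ligands: 1 oxalato (C2O4, -2), 1 acetylacetonato (acac, -1), 1 glycinato (gly, -1). Ligand charge sum = -4.
With V in oxidation state +3, the complex ion is [V...]^1−.
Charge balance with potassium (+1) requires 1 complex ion per 1 potassium.

K[V(acac)(C2O4)(gly)]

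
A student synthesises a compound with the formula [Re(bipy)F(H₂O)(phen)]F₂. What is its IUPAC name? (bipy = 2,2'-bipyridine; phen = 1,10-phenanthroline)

aqua(2,2'-bipyridine)fluoro(1,10-phenanthroline)rhenium(III) fluoride

The 2 fluoride counter-ions carry a total charge of -2, so each complex ion is 2+.
Ligand charges: 1×2,2'-bipyridine (neutral), 1×aqua (neutral), 1×fluoro (-1 each), 1×1,10-phenanthroline (neutral); total -1. So Re + (-1) = 2+, giving Re = +3.
Ligands are named alphabetically: aqua before bipyridine before fluoro before phenanthroline.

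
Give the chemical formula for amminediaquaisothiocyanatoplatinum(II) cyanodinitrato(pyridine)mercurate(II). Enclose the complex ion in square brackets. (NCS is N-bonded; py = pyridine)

[Pt(H2O)2(NCS)(NH3)][Hg(CN)(NO3)2(py)]

Cation [Pt…]: ligand charges -1, Pt(II) ⇒ ion charge 1+.
Anion [Hg…]: ligand charges -3, Hg(II) ⇒ ion charge 1−.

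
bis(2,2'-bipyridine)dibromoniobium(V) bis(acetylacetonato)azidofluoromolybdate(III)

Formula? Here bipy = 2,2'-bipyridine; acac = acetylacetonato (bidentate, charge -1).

[Nb(bipy)2Br2][Mo(acac)2F(N3)]3

Cation [Nb…]: ligand charges -2, Nb(V) ⇒ ion charge 3+.
Anion [Mo…]: ligand charges -4, Mo(III) ⇒ ion charge 1−.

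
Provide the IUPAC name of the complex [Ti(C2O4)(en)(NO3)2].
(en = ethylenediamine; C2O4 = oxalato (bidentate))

(ethylenediamine)dinitratooxalatotitanium(IV)

There is no counter-ion, so the complex is neutral overall.
Ligand charges: 2×nitrato (-1 each), 1×ethylenediamine (neutral), 1×oxalato (-2 each); total -4. So Ti + (-4) = 0, giving Ti = +4.
Ligands are named alphabetically: ethylenediamine before nitrato before oxalato.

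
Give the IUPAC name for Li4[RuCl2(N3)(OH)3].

lithium azidodichlorotrihydroxoruthenate(II)

The 4 lithium counter-ions carry a total charge of +4, so each complex ion is 4−.
Ligand charges: 3×hydroxo (-1 each), 2×chloro (-1 each), 1×azido (-1 each); total -6. So Ru + (-6) = 4−, giving Ru = +2.
Ligands are named alphabetically: azido before chloro before hydroxo.
The complex ion is anionic, so ruthenium takes the -ate form ruthenate(II).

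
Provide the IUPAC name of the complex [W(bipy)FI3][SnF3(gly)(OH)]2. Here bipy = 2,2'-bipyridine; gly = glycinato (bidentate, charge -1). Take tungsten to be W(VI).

(2,2'-bipyridine)fluorotriiodotungsten(VI) trifluoro(glycinato)hydroxostannate(IV)

W is given as +6; the cation's ligand charges sum to -4, so the complex cation is 2+.
With 2 anions per cation, each anion must be 2/2 = 1−.
Anion: ligand charges sum to -5; for the ion to be 1−, Sn = +4.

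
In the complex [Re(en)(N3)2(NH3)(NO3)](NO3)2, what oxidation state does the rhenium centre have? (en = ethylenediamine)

+5

2 nitrate outside the brackets (-1 each) → the complex ion is 2+.
Ligand charges: 1×NH3 neutral; 1×en neutral; 1×NO3 = -1; 2×N3 = -2; sum -3.
Re + (-3) = 2+ ⇒ Re is +5.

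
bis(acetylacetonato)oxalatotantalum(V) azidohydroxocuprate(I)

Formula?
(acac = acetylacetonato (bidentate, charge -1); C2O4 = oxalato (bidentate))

Cation [Ta…]: ligand charges -4, Ta(V) ⇒ ion charge 1+.
Anion [Cu…]: ligand charges -2, Cu(I) ⇒ ion charge 1−.
One 1+ cation balances one 1− anion.

[Ta(acac)2(C2O4)][Cu(N3)(OH)]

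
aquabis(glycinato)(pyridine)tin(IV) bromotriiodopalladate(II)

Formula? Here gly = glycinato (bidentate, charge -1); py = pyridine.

Cation [Sn…]: ligand charges -2, Sn(IV) ⇒ ion charge 2+.
Anion [Pd…]: ligand charges -4, Pd(II) ⇒ ion charge 2−.

[Sn(gly)2(H2O)(py)][PdBrI3]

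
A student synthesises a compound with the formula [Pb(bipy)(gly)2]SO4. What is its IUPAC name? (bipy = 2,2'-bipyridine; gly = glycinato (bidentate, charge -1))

The 1 sulfate counter-ion carries a total charge of -2, so each complex ion is 2+.
Ligand charges: 1×2,2'-bipyridine (neutral), 2×glycinato (-1 each); total -2. So Pb + (-2) = 2+, giving Pb = +4.
Ligands are named alphabetically: bipyridine before glycinato.

(2,2'-bipyridine)bis(glycinato)lead(IV) sulfate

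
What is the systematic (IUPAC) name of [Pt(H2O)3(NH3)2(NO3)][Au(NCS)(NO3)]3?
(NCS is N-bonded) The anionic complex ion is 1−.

Both ions are complex: the cation is named first with the plain metal name, the anion second with the -ate form; each ion's ligands are alphabetised independently.
The complex anion is given as 1−; its ligand charges sum to -2, so Au = +1.
With 3 anions per cation, the cation must be 3×1 = 3+.
Cation: ligand charges sum to -1; for the ion to be 3+, Pt = +4.

diamminetriaquanitratoplatinum(IV) isothiocyanatonitratoaurate(I)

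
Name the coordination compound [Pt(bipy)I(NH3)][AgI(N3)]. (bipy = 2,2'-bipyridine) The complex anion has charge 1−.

Both ions are complex: the cation is named first with the plain metal name, the anion second with the -ate form; each ion's ligands are alphabetised independently.
The complex anion is given as 1−; its ligand charges sum to -2, so Ag = +1.
A 1:1 salt means the cation carries the equal and opposite charge, 1+.
Cation: ligand charges sum to -1; for the ion to be 1+, Pt = +2.

ammine(2,2'-bipyridine)iodoplatinum(II) azidoiodoargentate(I)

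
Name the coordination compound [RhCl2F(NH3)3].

There is no counter-ion, so the complex is neutral overall.
Ligand charges: 2×chloro (-1 each), 1×fluoro (-1 each), 3×ammine (neutral); total -3. So Rh + (-3) = 0, giving Rh = +3.
Ligands are named alphabetically: ammine before chloro before fluoro.

triamminedichlorofluororhodium(III)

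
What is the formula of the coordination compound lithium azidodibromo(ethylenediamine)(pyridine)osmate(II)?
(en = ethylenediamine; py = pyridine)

Li[OsBr2(en)(N3)(py)]

Ligands: 1 ethylenediamine (en, neutral), 2 bromo (Br, -1), 1 pyridine (py, neutral), 1 azido (N3, -1). Ligand charge sum = -3.
With Os in oxidation state +2, the complex ion is [Os...]^1−.
Charge balance with lithium (+1) requires 1 complex ion per 1 lithium.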